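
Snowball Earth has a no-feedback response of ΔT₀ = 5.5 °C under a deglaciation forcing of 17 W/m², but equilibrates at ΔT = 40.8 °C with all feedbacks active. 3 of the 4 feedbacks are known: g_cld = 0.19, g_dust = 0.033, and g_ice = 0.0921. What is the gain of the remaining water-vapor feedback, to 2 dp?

Amplification A = ΔT/ΔT₀ = 40.8/5.5 = 7.418.
Total gain g = 1 − 1/A = 1 − 1/7.418 = 0.8652.
Known gains sum to 0.19 + 0.033 + 0.0921 = 0.3151.
g_wv = 0.8652 − 0.3151 = 0.55.

0.55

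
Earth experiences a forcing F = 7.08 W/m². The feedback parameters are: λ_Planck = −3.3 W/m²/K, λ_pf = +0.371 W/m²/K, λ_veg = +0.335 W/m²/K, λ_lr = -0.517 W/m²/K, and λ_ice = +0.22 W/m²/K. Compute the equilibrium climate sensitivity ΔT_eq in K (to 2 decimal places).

Net feedback parameter λ = (−3.3) + (+0.371) + (+0.335) + (-0.517) + (+0.22) = -2.891 W/m²/K.
ΔT = −F/λ = −7.08/(-2.891) = 2.45 K.

2.45 K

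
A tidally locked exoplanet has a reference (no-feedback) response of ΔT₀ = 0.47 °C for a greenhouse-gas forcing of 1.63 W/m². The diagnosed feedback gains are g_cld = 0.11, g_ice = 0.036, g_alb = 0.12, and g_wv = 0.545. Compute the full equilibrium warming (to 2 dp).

2.49 °C

Total gain g = 0.11 + 0.036 + 0.12 + 0.545 = 0.811.
Amplification A = 1/(1 − 0.811) = 5.291.
ΔT = 0.47 × 5.291 = 2.49 °C.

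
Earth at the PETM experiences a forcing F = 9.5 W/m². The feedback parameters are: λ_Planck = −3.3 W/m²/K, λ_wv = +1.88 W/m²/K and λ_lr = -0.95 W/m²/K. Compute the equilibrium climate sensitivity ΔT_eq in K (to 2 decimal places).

4.01 K

Net feedback parameter λ = (−3.3) + (+1.88) + (-0.95) = -2.37 W/m²/K.
ΔT = −F/λ = −9.5/(-2.37) = 4.01 K.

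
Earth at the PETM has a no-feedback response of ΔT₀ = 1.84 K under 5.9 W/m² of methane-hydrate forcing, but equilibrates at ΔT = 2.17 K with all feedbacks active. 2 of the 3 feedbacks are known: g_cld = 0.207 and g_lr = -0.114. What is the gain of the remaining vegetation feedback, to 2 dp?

0.06

Amplification A = ΔT/ΔT₀ = 2.17/1.84 = 1.179.
Total gain g = 1 − 1/A = 1 − 1/1.179 = 0.1518.
Known gains sum to 0.207 − 0.114 = 0.093.
g_veg = 0.1518 − 0.093 = 0.06.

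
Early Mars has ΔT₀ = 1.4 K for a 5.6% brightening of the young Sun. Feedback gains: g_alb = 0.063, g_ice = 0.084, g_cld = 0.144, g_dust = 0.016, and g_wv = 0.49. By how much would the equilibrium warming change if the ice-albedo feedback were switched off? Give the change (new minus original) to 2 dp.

Original: g = 0.797, ΔT = 1.4/(1−0.797) = 6.8966 K.
Without ice-albedo: g' = 0.713, ΔT' = 1.4/(1−0.713) = 4.8780 K.
Change = 4.8780 − 6.8966 = -2.02 K.

-2.02 K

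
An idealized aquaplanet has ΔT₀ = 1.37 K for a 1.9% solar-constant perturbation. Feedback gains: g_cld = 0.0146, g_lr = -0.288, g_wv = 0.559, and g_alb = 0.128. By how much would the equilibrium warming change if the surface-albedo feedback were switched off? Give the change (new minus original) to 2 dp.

Original: g = 0.4136, ΔT = 1.37/(1−0.4136) = 2.3363 K.
Without surface-albedo: g' = 0.2856, ΔT' = 1.37/(1−0.2856) = 1.9177 K.
Change = 1.9177 − 2.3363 = -0.42 K.

-0.42 K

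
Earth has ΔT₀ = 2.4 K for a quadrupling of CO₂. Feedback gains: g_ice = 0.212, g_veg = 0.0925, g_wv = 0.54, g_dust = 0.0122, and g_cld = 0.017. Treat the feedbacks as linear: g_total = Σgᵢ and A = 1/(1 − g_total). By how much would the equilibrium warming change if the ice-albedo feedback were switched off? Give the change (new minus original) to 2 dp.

Original: g = 0.8737, ΔT = 2.4/(1−0.8737) = 19.0024 K.
Without ice-albedo: g' = 0.6617, ΔT' = 2.4/(1−0.6617) = 7.0943 K.
Change = 7.0943 − 19.0024 = -11.91 K.

-11.91 K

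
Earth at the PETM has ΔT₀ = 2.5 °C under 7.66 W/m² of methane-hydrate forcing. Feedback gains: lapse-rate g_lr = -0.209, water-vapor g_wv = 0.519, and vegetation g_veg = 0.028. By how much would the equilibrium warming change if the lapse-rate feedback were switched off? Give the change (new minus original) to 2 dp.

Original: g = 0.338, ΔT = 2.5/(1−0.338) = 3.7764 °C.
Without lapse-rate: g' = 0.547, ΔT' = 2.5/(1−0.547) = 5.5188 °C.
Change = 5.5188 − 3.7764 = 1.74 °C.

1.74 °C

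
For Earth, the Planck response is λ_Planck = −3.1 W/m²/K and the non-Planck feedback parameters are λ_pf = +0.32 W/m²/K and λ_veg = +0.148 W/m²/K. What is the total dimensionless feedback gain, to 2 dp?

Convert to gains: g_pf = 0.32/3.1 = 0.1032; g_veg = 0.148/3.1 = 0.04774.
Total gain g = 0.15094.

0.15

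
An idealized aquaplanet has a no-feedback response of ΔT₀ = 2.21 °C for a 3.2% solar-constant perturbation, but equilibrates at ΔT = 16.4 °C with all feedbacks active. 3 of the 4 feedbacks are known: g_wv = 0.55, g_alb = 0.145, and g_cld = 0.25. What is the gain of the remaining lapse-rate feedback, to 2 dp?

Amplification A = ΔT/ΔT₀ = 16.4/2.21 = 7.421.
Total gain g = 1 − 1/A = 1 − 1/7.421 = 0.8652.
Known gains sum to 0.55 + 0.145 + 0.25 = 0.945.
g_lr = 0.8652 − 0.945 = -0.08.

-0.08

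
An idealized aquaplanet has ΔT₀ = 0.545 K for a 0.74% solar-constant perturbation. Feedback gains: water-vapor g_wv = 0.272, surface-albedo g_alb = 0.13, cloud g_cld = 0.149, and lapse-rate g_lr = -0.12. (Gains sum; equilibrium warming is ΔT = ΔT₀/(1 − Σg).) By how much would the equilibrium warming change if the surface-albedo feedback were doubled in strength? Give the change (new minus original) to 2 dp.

0.28 K

Original: g = 0.431, ΔT = 0.545/(1−0.431) = 0.9578 K.
With doubled surface-albedo: g' = 0.561, ΔT' = 0.545/(1−0.561) = 1.2415 K.
Change = 1.2415 − 0.9578 = 0.28 K.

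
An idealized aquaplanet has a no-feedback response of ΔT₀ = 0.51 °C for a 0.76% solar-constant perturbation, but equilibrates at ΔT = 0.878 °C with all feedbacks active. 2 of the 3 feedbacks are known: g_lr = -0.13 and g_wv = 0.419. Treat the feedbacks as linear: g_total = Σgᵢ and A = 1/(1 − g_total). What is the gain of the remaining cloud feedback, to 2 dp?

0.13

Amplification A = ΔT/ΔT₀ = 0.878/0.51 = 1.722.
Total gain g = 1 − 1/A = 1 − 1/1.722 = 0.4193.
Known gains sum to -0.13 + 0.419 = 0.289.
g_cld = 0.4193 − 0.289 = 0.13.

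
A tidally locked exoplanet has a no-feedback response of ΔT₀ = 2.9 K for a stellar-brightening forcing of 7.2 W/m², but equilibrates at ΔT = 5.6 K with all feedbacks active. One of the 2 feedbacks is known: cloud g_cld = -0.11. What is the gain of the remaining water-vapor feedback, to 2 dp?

0.59

Amplification A = ΔT/ΔT₀ = 5.6/2.9 = 1.931.
Total gain g = 1 − 1/A = 1 − 1/1.931 = 0.4821.
The known gain is -0.11.
g_wv = 0.4821 + 0.11 = 0.59.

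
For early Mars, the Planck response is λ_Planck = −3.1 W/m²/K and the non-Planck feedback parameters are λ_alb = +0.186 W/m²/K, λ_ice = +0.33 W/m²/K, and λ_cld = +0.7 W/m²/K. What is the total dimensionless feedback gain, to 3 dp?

Convert to gains: g_alb = 0.186/3.1 = 0.06; g_ice = 0.33/3.1 = 0.1065; g_cld = 0.7/3.1 = 0.2258.
Total gain g = 0.3923.

0.392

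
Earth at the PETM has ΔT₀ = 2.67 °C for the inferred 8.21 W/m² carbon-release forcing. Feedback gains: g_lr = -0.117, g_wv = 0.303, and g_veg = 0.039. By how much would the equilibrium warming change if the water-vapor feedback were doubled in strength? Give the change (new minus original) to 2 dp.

2.21 °C

Original: g = 0.225, ΔT = 2.67/(1−0.225) = 3.4452 °C.
With doubled water-vapor: g' = 0.528, ΔT' = 2.67/(1−0.528) = 5.6568 °C.
Change = 5.6568 − 3.4452 = 2.21 °C.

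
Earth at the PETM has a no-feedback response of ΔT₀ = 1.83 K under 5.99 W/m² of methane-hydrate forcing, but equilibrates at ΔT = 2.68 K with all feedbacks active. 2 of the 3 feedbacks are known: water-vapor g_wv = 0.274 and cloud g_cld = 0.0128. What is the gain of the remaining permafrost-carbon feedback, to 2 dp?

Amplification A = ΔT/ΔT₀ = 2.68/1.83 = 1.464.
Total gain g = 1 − 1/A = 1 − 1/1.464 = 0.3169.
Known gains sum to 0.274 + 0.0128 = 0.2868.
g_pf = 0.3169 − 0.2868 = 0.03.

0.03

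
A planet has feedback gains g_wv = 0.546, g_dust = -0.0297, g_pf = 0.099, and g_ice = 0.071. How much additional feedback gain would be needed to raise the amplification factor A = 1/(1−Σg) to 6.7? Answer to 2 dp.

0.16

Current total gain = 0.6863.
Target gain for A = 6.7: g* = 1 − 1/6.7 = 0.8507.
Additional gain needed = 0.8507 − 0.6863 = 0.16.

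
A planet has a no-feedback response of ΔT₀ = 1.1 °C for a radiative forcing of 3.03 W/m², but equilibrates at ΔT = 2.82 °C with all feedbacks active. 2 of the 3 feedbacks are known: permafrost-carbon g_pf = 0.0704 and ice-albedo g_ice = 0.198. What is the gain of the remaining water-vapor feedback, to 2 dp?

0.34

Amplification A = ΔT/ΔT₀ = 2.82/1.1 = 2.564.
Total gain g = 1 − 1/A = 1 − 1/2.564 = 0.61.
Known gains sum to 0.0704 + 0.198 = 0.2684.
g_wv = 0.61 − 0.2684 = 0.34.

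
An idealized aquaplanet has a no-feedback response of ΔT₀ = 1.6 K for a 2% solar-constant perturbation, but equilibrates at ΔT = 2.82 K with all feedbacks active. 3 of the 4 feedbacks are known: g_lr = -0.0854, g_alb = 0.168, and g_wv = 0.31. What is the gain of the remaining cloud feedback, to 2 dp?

0.04

Amplification A = ΔT/ΔT₀ = 2.82/1.6 = 1.762.
Total gain g = 1 − 1/A = 1 − 1/1.762 = 0.4325.
Known gains sum to -0.0854 + 0.168 + 0.31 = 0.3926.
g_cld = 0.4325 − 0.3926 = 0.04.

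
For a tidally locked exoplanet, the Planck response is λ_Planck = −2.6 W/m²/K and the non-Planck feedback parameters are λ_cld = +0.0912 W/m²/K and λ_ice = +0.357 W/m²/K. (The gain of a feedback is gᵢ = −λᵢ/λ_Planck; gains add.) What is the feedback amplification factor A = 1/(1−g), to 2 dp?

Convert to gains: g_cld = 0.0912/2.6 = 0.03508; g_ice = 0.357/2.6 = 0.1373.
Total gain g = 0.17238.
A = 1/(1 − 0.17238) = 1.21.

1.21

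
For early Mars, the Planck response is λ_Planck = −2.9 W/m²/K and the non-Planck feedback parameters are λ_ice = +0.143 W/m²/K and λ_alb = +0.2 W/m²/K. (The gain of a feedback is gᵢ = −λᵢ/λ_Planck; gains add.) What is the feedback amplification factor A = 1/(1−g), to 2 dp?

Convert to gains: g_ice = 0.143/2.9 = 0.04931; g_alb = 0.2/2.9 = 0.06897.
Total gain g = 0.11828.
A = 1/(1 − 0.11828) = 1.13.

1.13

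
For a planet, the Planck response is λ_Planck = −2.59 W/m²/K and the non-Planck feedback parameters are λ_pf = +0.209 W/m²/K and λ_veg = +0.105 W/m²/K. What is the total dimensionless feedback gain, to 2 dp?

0.12

Convert to gains: g_pf = 0.209/2.59 = 0.08069; g_veg = 0.105/2.59 = 0.04054.
Total gain g = 0.12123.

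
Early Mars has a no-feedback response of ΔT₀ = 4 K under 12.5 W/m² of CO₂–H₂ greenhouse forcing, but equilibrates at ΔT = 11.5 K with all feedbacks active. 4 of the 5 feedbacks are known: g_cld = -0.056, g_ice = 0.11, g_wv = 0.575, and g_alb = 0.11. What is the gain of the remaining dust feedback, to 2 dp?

-0.09

Amplification A = ΔT/ΔT₀ = 11.5/4 = 2.875.
Total gain g = 1 − 1/A = 1 − 1/2.875 = 0.6522.
Known gains sum to -0.056 + 0.11 + 0.575 + 0.11 = 0.739.
g_dust = 0.6522 − 0.739 = -0.09.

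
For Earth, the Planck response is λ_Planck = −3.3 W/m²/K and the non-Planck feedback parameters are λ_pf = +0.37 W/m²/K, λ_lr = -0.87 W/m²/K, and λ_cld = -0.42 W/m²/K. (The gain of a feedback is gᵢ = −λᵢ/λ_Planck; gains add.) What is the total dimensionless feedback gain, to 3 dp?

-0.279

Convert to gains: g_pf = 0.37/3.3 = 0.1121; g_lr = -0.87/3.3 = -0.2636; g_cld = -0.42/3.3 = -0.1273.
Total gain g = -0.2788.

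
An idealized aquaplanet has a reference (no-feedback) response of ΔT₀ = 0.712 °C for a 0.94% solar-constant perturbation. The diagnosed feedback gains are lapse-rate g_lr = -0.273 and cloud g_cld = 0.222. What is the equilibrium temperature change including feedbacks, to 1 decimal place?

Total gain g = -0.273 + 0.222 = -0.051.
Amplification A = 1/(1 + 0.051) = 0.9515.
ΔT = 0.712 × 0.9515 = 0.7 °C.

0.7 °C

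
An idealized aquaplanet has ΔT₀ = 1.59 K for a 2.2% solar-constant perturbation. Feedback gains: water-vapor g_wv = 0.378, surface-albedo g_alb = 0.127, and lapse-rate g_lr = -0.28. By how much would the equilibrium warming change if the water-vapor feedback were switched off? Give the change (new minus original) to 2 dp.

-0.67 K

Original: g = 0.225, ΔT = 1.59/(1−0.225) = 2.0516 K.
Without water-vapor: g' = -0.153, ΔT' = 1.59/(1+0.153) = 1.3790 K.
Change = 1.3790 − 2.0516 = -0.67 K.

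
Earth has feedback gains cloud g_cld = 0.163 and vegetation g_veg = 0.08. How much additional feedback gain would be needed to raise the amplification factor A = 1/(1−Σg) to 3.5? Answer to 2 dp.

0.47

Current total gain = 0.243.
Target gain for A = 3.5: g* = 1 − 1/3.5 = 0.7143.
Additional gain needed = 0.7143 − 0.243 = 0.47.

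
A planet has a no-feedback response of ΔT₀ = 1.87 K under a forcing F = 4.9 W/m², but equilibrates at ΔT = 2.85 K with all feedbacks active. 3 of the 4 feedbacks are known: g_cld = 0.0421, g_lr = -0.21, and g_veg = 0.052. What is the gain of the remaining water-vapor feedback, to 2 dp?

0.46

Amplification A = ΔT/ΔT₀ = 2.85/1.87 = 1.524.
Total gain g = 1 − 1/A = 1 − 1/1.524 = 0.3438.
Known gains sum to 0.0421 − 0.21 + 0.052 = -0.1159.
g_wv = 0.3438 + 0.1159 = 0.46.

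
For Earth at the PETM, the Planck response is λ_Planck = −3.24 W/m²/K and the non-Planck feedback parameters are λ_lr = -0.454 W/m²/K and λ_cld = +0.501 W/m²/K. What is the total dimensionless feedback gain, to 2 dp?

0.01

Convert to gains: g_lr = -0.454/3.24 = -0.1401; g_cld = 0.501/3.24 = 0.1546.
Total gain g = 0.0145.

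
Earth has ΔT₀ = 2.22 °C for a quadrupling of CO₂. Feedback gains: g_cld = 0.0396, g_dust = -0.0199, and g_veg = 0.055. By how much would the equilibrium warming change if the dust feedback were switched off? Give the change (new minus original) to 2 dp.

0.05 °C

Original: g = 0.0747, ΔT = 2.22/(1−0.0747) = 2.3992 °C.
Without dust: g' = 0.0946, ΔT' = 2.22/(1−0.0946) = 2.4520 °C.
Change = 2.4520 − 2.3992 = 0.05 °C.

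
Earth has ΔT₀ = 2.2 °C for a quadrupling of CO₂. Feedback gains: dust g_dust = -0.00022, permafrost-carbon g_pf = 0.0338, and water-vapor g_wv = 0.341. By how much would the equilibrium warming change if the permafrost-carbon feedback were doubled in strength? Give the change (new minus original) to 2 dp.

Original: g = 0.37458, ΔT = 2.2/(1−0.37458) = 3.5176 °C.
With doubled permafrost-carbon: g' = 0.40838, ΔT' = 2.2/(1−0.40838) = 3.7186 °C.
Change = 3.7186 − 3.5176 = 0.20 °C.

0.20 °C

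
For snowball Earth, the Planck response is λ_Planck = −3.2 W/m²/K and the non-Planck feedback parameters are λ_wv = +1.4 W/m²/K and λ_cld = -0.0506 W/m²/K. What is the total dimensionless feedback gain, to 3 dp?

Convert to gains: g_wv = 1.4/3.2 = 0.4375; g_cld = -0.0506/3.2 = -0.01581.
Total gain g = 0.42169.

0.422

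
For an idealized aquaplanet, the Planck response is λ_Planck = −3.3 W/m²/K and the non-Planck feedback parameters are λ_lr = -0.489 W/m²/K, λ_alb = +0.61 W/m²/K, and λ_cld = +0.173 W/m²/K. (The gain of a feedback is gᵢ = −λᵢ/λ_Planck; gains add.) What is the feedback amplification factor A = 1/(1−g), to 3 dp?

1.098

Convert to gains: g_lr = -0.489/3.3 = -0.1482; g_alb = 0.61/3.3 = 0.1848; g_cld = 0.173/3.3 = 0.05242.
Total gain g = 0.08902.
A = 1/(1 − 0.08902) = 1.098.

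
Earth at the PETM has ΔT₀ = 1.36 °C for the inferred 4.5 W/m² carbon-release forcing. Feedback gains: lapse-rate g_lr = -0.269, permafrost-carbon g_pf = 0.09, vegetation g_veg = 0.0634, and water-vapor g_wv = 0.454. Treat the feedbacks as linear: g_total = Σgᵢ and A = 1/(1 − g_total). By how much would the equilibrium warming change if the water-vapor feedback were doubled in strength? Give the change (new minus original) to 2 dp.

4.50 °C

Original: g = 0.3384, ΔT = 1.36/(1−0.3384) = 2.0556 °C.
With doubled water-vapor: g' = 0.7924, ΔT' = 1.36/(1−0.7924) = 6.5511 °C.
Change = 6.5511 − 2.0556 = 4.50 °C.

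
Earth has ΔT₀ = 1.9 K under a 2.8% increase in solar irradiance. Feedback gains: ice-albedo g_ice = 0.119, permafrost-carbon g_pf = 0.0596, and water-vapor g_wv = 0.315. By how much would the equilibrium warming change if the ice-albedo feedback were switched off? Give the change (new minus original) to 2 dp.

-0.71 K

Original: g = 0.4936, ΔT = 1.9/(1−0.4936) = 3.7520 K.
Without ice-albedo: g' = 0.3746, ΔT' = 1.9/(1−0.3746) = 3.0381 K.
Change = 3.0381 − 3.7520 = -0.71 K.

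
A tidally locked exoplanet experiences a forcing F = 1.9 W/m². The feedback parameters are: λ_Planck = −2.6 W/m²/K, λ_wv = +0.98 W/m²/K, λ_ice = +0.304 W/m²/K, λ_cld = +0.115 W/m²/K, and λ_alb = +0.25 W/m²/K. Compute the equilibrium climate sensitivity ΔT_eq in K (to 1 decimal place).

2.0 K

Net feedback parameter λ = (−2.6) + (+0.98) + (+0.304) + (+0.115) + (+0.25) = -0.951 W/m²/K.
ΔT = −F/λ = −1.9/(-0.951) = 2.0 K.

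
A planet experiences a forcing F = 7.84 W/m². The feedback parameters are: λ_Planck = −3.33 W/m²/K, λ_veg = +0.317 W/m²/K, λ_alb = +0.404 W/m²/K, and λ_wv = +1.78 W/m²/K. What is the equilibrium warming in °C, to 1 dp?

9.5 °C

Net feedback parameter λ = (−3.33) + (+0.317) + (+0.404) + (+1.78) = -0.829 W/m²/K.
ΔT = −F/λ = −7.84/(-0.829) = 9.5 °C.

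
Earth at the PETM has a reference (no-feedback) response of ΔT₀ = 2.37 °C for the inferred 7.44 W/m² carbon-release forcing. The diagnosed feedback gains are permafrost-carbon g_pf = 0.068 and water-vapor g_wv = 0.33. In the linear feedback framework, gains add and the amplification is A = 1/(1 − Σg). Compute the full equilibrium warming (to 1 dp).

3.9 °C

Total gain g = 0.068 + 0.33 = 0.398.
Amplification A = 1/(1 − 0.398) = 1.661.
ΔT = 2.37 × 1.661 = 3.9 °C.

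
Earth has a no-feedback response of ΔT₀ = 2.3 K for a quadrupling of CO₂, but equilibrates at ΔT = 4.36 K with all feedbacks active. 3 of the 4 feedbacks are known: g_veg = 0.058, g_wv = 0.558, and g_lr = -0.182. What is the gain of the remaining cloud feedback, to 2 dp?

Amplification A = ΔT/ΔT₀ = 4.36/2.3 = 1.896.
Total gain g = 1 − 1/A = 1 − 1/1.896 = 0.4726.
Known gains sum to 0.058 + 0.558 − 0.182 = 0.434.
g_cld = 0.4726 − 0.434 = 0.04.

0.04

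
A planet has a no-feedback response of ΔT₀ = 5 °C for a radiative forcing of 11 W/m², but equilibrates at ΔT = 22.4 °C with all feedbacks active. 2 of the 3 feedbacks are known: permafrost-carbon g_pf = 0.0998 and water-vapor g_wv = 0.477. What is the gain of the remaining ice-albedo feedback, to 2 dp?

0.20

Amplification A = ΔT/ΔT₀ = 22.4/5 = 4.48.
Total gain g = 1 − 1/A = 1 − 1/4.48 = 0.7768.
Known gains sum to 0.0998 + 0.477 = 0.5768.
g_ice = 0.7768 − 0.5768 = 0.20.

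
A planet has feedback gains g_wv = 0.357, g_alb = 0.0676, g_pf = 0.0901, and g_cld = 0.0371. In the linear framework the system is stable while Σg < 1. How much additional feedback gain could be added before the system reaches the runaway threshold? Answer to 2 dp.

Current total gain = 0.357 + 0.0676 + 0.0901 + 0.0371 = 0.5518.
Margin to runaway = 1 − 0.5518 = 0.45.

0.45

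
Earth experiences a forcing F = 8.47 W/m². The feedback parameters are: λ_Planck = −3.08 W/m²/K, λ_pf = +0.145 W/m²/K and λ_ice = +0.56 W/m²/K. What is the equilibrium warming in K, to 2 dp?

3.57 K

Net feedback parameter λ = (−3.08) + (+0.145) + (+0.56) = -2.375 W/m²/K.
ΔT = −F/λ = −8.47/(-2.375) = 3.57 K.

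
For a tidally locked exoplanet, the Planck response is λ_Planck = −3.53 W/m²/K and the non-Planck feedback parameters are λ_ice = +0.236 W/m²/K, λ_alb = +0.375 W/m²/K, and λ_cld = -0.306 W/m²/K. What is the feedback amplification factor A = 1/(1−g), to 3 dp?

1.095

Convert to gains: g_ice = 0.236/3.53 = 0.06686; g_alb = 0.375/3.53 = 0.1062; g_cld = -0.306/3.53 = -0.08669.
Total gain g = 0.08637.
A = 1/(1 − 0.08637) = 1.095.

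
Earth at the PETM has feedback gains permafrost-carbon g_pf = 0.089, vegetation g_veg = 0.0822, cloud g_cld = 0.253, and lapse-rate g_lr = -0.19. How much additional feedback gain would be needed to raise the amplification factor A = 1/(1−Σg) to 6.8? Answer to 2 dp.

Current total gain = 0.2342.
Target gain for A = 6.8: g* = 1 − 1/6.8 = 0.8529.
Additional gain needed = 0.8529 − 0.2342 = 0.62.

0.62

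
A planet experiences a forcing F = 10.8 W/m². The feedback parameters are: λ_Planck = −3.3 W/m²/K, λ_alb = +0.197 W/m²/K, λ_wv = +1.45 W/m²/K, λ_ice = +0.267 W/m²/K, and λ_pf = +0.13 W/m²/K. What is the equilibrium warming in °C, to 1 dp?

Net feedback parameter λ = (−3.3) + (+0.197) + (+1.45) + (+0.267) + (+0.13) = -1.256 W/m²/K.
ΔT = −F/λ = −10.8/(-1.256) = 8.6 °C.

8.6 °C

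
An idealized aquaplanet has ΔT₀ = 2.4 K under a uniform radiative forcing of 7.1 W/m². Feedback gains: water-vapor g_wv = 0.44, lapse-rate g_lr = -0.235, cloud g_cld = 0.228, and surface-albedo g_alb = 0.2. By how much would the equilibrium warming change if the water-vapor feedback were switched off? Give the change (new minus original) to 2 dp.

Original: g = 0.633, ΔT = 2.4/(1−0.633) = 6.5395 K.
Without water-vapor: g' = 0.193, ΔT' = 2.4/(1−0.193) = 2.9740 K.
Change = 2.9740 − 6.5395 = -3.57 K.

-3.57 K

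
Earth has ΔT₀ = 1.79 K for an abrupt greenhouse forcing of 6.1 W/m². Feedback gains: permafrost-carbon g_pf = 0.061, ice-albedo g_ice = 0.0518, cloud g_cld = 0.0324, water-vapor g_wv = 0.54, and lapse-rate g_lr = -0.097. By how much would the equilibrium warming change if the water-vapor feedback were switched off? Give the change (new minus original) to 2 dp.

Original: g = 0.5882, ΔT = 1.79/(1−0.5882) = 4.3468 K.
Without water-vapor: g' = 0.0482, ΔT' = 1.79/(1−0.0482) = 1.8806 K.
Change = 1.8806 − 4.3468 = -2.47 K.

-2.47 K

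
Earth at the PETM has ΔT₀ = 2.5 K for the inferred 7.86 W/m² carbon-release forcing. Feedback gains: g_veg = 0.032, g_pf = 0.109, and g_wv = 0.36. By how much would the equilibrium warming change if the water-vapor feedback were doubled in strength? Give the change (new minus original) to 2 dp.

Original: g = 0.501, ΔT = 2.5/(1−0.501) = 5.0100 K.
With doubled water-vapor: g' = 0.861, ΔT' = 2.5/(1−0.861) = 17.9856 K.
Change = 17.9856 − 5.0100 = 12.98 K.

12.98 K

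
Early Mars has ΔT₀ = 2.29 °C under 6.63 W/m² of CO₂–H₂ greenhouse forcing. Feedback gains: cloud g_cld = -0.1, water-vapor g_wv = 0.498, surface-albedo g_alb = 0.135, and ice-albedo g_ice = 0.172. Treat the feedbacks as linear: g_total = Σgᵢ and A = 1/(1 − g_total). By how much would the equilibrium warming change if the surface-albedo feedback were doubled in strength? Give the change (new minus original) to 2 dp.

6.55 °C

Original: g = 0.705, ΔT = 2.29/(1−0.705) = 7.7627 °C.
With doubled surface-albedo: g' = 0.84, ΔT' = 2.29/(1−0.84) = 14.3125 °C.
Change = 14.3125 − 7.7627 = 6.55 °C.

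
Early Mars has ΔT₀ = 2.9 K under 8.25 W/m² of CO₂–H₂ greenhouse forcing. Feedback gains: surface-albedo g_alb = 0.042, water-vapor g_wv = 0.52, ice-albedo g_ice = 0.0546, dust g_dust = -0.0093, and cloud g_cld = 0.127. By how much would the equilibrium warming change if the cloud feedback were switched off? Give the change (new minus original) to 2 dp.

-3.53 K

Original: g = 0.7343, ΔT = 2.9/(1−0.7343) = 10.9146 K.
Without cloud: g' = 0.6073, ΔT' = 2.9/(1−0.6073) = 7.3848 K.
Change = 7.3848 − 10.9146 = -3.53 K.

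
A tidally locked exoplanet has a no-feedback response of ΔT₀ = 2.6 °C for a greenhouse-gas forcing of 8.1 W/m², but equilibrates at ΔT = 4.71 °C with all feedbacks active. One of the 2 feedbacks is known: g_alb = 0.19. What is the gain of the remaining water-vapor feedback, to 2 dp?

0.26

Amplification A = ΔT/ΔT₀ = 4.71/2.6 = 1.812.
Total gain g = 1 − 1/A = 1 − 1/1.812 = 0.4481.
The known gain is 0.19.
g_wv = 0.4481 − 0.19 = 0.26.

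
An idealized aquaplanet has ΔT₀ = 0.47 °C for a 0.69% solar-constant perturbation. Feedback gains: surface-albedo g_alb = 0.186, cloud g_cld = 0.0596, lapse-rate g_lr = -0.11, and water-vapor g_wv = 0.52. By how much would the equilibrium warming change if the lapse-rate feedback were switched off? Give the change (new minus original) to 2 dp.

0.64 °C

Original: g = 0.6556, ΔT = 0.47/(1−0.6556) = 1.3647 °C.
Without lapse-rate: g' = 0.7656, ΔT' = 0.47/(1−0.7656) = 2.0051 °C.
Change = 2.0051 − 1.3647 = 0.64 °C.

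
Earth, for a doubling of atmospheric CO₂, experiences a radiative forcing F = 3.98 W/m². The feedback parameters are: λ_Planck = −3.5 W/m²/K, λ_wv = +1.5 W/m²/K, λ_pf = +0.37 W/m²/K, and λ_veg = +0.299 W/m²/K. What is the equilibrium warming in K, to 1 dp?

Net feedback parameter λ = (−3.5) + (+1.5) + (+0.37) + (+0.299) = -1.331 W/m²/K.
ΔT = −F/λ = −3.98/(-1.331) = 3.0 K.

3.0 K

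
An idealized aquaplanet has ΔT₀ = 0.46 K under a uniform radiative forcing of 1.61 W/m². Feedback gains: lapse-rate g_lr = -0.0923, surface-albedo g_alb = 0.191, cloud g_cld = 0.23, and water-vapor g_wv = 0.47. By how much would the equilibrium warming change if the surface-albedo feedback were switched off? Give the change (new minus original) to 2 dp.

Original: g = 0.7987, ΔT = 0.46/(1−0.7987) = 2.2851 K.
Without surface-albedo: g' = 0.6077, ΔT' = 0.46/(1−0.6077) = 1.1726 K.
Change = 1.1726 − 2.2851 = -1.11 K.

-1.11 K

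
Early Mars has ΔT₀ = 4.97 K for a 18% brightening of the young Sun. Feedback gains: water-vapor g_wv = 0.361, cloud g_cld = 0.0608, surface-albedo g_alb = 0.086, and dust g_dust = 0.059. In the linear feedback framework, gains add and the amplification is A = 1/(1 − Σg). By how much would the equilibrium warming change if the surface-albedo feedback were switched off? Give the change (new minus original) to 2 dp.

Original: g = 0.5668, ΔT = 4.97/(1−0.5668) = 11.4728 K.
Without surface-albedo: g' = 0.4808, ΔT' = 4.97/(1−0.4808) = 9.5724 K.
Change = 9.5724 − 11.4728 = -1.90 K.

-1.90 K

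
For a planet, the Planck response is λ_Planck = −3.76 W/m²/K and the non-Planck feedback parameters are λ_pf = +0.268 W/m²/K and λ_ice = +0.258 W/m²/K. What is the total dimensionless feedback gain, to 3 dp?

Convert to gains: g_pf = 0.268/3.76 = 0.07128; g_ice = 0.258/3.76 = 0.06862.
Total gain g = 0.1399.

0.140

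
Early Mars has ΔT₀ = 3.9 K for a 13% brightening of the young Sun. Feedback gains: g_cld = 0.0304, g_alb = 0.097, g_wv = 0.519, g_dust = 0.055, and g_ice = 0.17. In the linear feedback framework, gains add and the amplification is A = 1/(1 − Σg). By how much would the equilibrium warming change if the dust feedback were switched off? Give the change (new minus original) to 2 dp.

Original: g = 0.8714, ΔT = 3.9/(1−0.8714) = 30.3266 K.
Without dust: g' = 0.8164, ΔT' = 3.9/(1−0.8164) = 21.2418 K.
Change = 21.2418 − 30.3266 = -9.08 K.

-9.08 K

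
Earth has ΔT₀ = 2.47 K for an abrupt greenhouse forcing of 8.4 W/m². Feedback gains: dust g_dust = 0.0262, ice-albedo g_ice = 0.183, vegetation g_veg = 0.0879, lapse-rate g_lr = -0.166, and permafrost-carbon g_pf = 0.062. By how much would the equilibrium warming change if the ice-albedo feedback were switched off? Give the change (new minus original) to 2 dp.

-0.57 K

Original: g = 0.1931, ΔT = 2.47/(1−0.1931) = 3.0611 K.
Without ice-albedo: g' = 0.0101, ΔT' = 2.47/(1−0.0101) = 2.4952 K.
Change = 2.4952 − 3.0611 = -0.57 K.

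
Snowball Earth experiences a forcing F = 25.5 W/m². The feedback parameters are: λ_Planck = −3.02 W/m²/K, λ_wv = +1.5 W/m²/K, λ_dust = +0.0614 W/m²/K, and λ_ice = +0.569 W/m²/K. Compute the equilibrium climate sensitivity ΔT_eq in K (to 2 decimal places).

28.66 K

Net feedback parameter λ = (−3.02) + (+1.5) + (+0.0614) + (+0.569) = -0.8896 W/m²/K.
ΔT = −F/λ = −25.5/(-0.8896) = 28.66 K.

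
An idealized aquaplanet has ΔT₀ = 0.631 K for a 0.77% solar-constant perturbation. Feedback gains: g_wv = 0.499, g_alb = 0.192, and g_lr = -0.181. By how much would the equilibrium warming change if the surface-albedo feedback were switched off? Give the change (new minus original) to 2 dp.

Original: g = 0.51, ΔT = 0.631/(1−0.51) = 1.2878 K.
Without surface-albedo: g' = 0.318, ΔT' = 0.631/(1−0.318) = 0.9252 K.
Change = 0.9252 − 1.2878 = -0.36 K.

-0.36 K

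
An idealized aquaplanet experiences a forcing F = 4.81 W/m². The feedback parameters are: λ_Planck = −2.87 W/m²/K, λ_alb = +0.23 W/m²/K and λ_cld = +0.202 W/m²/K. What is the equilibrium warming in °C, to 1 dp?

Net feedback parameter λ = (−2.87) + (+0.23) + (+0.202) = -2.438 W/m²/K.
ΔT = −F/λ = −4.81/(-2.438) = 2.0 °C.

2.0 °C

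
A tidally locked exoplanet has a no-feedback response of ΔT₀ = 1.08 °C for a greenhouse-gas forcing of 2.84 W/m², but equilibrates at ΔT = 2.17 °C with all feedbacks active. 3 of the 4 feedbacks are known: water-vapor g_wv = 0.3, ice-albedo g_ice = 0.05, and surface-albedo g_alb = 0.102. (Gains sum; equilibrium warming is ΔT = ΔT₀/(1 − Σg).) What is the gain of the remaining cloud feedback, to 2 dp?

Amplification A = ΔT/ΔT₀ = 2.17/1.08 = 2.009.
Total gain g = 1 − 1/A = 1 − 1/2.009 = 0.5022.
Known gains sum to 0.3 + 0.05 + 0.102 = 0.452.
g_cld = 0.5022 − 0.452 = 0.05.

0.05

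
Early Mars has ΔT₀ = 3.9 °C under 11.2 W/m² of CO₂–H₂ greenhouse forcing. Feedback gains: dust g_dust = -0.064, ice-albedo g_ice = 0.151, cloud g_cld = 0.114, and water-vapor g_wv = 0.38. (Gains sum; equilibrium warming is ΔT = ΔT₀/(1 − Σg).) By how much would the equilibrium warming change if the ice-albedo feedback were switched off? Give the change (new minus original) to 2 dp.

Original: g = 0.581, ΔT = 3.9/(1−0.581) = 9.3079 °C.
Without ice-albedo: g' = 0.43, ΔT' = 3.9/(1−0.43) = 6.8421 °C.
Change = 6.8421 − 9.3079 = -2.47 °C.

-2.47 °C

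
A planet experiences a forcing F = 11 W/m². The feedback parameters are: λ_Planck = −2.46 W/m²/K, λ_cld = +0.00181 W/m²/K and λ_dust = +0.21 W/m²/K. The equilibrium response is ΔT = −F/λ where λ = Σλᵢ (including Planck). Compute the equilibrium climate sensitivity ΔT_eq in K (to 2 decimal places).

Net feedback parameter λ = (−2.46) + (+0.00181) + (+0.21) = -2.24819 W/m²/K.
ΔT = −F/λ = −11/(-2.24819) = 4.89 K.

4.89 K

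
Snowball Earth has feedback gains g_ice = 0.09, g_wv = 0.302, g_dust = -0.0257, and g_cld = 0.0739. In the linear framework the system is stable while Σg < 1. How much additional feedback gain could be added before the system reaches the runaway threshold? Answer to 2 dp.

Current total gain = 0.09 + 0.302 − 0.0257 + 0.0739 = 0.4402.
Margin to runaway = 1 − 0.4402 = 0.56.

0.56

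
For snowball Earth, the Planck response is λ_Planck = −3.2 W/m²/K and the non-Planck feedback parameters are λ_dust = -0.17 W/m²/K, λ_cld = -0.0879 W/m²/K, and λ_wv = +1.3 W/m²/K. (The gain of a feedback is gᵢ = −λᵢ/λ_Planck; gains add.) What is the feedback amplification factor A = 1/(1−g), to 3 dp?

1.483

Convert to gains: g_dust = -0.17/3.2 = -0.05312; g_cld = -0.0879/3.2 = -0.02747; g_wv = 1.3/3.2 = 0.4062.
Total gain g = 0.32561.
A = 1/(1 − 0.32561) = 1.483.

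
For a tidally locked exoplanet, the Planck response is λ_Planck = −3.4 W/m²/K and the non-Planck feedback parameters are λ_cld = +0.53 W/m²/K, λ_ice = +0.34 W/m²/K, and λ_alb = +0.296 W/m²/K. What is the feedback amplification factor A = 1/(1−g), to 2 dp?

1.52

Convert to gains: g_cld = 0.53/3.4 = 0.1559; g_ice = 0.34/3.4 = 0.1; g_alb = 0.296/3.4 = 0.08706.
Total gain g = 0.34296.
A = 1/(1 − 0.34296) = 1.52.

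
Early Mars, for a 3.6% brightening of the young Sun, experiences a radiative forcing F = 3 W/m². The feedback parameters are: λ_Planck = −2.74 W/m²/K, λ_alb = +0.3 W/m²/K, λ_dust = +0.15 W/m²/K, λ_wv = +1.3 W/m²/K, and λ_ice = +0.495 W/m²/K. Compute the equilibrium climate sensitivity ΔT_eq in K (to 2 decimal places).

6.06 K

Net feedback parameter λ = (−2.74) + (+0.3) + (+0.15) + (+1.3) + (+0.495) = -0.495 W/m²/K.
ΔT = −F/λ = −3/(-0.495) = 6.06 K.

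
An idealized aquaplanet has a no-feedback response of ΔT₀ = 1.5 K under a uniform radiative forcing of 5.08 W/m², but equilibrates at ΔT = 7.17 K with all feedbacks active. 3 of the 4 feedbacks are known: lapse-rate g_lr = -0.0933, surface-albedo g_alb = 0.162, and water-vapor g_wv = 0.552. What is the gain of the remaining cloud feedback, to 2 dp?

0.17

Amplification A = ΔT/ΔT₀ = 7.17/1.5 = 4.78.
Total gain g = 1 − 1/A = 1 − 1/4.78 = 0.7908.
Known gains sum to -0.0933 + 0.162 + 0.552 = 0.6207.
g_cld = 0.7908 − 0.6207 = 0.17.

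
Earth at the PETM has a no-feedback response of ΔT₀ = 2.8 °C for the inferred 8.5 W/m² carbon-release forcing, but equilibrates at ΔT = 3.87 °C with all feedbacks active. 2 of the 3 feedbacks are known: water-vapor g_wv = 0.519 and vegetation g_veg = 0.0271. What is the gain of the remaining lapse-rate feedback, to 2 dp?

-0.27

Amplification A = ΔT/ΔT₀ = 3.87/2.8 = 1.382.
Total gain g = 1 − 1/A = 1 − 1/1.382 = 0.2764.
Known gains sum to 0.519 + 0.0271 = 0.5461.
g_lr = 0.2764 − 0.5461 = -0.27.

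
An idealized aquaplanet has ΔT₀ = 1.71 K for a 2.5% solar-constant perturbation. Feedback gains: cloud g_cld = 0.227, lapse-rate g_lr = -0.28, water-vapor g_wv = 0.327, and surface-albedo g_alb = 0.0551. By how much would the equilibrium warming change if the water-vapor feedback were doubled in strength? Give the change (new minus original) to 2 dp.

Original: g = 0.3291, ΔT = 1.71/(1−0.3291) = 2.5488 K.
With doubled water-vapor: g' = 0.6561, ΔT' = 1.71/(1−0.6561) = 4.9724 K.
Change = 4.9724 − 2.5488 = 2.42 K.

2.42 K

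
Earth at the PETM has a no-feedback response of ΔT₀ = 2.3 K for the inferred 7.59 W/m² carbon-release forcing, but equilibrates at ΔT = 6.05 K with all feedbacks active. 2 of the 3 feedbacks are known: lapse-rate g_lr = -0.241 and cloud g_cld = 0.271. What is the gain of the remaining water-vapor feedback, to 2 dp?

0.59

Amplification A = ΔT/ΔT₀ = 6.05/2.3 = 2.63.
Total gain g = 1 − 1/A = 1 − 1/2.63 = 0.6198.
Known gains sum to -0.241 + 0.271 = 0.03.
g_wv = 0.6198 − 0.03 = 0.59.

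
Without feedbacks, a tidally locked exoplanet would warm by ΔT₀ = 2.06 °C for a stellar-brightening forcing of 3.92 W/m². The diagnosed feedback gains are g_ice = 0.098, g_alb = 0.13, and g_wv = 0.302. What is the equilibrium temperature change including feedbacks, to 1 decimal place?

Total gain g = 0.098 + 0.13 + 0.302 = 0.53.
Amplification A = 1/(1 − 0.53) = 2.128.
ΔT = 2.06 × 2.128 = 4.4 °C.

4.4 °C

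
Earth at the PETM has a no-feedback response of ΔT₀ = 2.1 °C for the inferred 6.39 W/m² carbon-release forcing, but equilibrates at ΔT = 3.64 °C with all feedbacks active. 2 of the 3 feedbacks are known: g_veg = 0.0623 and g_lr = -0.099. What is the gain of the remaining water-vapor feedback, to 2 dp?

Amplification A = ΔT/ΔT₀ = 3.64/2.1 = 1.733.
Total gain g = 1 − 1/A = 1 − 1/1.733 = 0.423.
Known gains sum to 0.0623 − 0.099 = -0.0367.
g_wv = 0.423 + 0.0367 = 0.46.

0.46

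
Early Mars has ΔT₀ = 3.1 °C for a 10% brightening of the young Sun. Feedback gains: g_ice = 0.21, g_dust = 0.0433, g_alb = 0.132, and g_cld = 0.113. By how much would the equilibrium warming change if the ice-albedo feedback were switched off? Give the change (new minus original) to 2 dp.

-1.82 °C

Original: g = 0.4983, ΔT = 3.1/(1−0.4983) = 6.1790 °C.
Without ice-albedo: g' = 0.2883, ΔT' = 3.1/(1−0.2883) = 4.3558 °C.
Change = 4.3558 − 6.1790 = -1.82 °C.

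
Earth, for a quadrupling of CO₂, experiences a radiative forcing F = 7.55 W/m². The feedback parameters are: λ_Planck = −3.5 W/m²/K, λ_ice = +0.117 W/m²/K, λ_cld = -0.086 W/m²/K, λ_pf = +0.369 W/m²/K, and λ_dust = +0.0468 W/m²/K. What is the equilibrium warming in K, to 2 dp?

2.47 K

Net feedback parameter λ = (−3.5) + (+0.117) + (-0.086) + (+0.369) + (+0.0468) = -3.0532 W/m²/K.
ΔT = −F/λ = −7.55/(-3.0532) = 2.47 K.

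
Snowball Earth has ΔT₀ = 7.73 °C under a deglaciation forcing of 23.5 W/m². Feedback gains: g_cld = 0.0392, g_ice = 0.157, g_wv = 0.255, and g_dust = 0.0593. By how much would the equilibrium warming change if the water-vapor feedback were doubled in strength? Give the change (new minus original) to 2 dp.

Original: g = 0.5105, ΔT = 7.73/(1−0.5105) = 15.7916 °C.
With doubled water-vapor: g' = 0.7655, ΔT' = 7.73/(1−0.7655) = 32.9638 °C.
Change = 32.9638 − 15.7916 = 17.17 °C.

17.17 °C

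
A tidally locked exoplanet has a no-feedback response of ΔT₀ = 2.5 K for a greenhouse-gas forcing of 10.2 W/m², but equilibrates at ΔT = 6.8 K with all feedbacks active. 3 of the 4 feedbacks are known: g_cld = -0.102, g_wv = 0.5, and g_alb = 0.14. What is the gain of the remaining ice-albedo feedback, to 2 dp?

Amplification A = ΔT/ΔT₀ = 6.8/2.5 = 2.72.
Total gain g = 1 − 1/A = 1 − 1/2.72 = 0.6324.
Known gains sum to -0.102 + 0.5 + 0.14 = 0.538.
g_ice = 0.6324 − 0.538 = 0.09.

0.09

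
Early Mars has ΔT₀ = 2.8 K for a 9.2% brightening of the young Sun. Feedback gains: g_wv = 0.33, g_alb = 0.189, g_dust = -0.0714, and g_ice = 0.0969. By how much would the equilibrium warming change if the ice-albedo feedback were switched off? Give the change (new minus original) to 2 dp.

-1.08 K

Original: g = 0.5445, ΔT = 2.8/(1−0.5445) = 6.1471 K.
Without ice-albedo: g' = 0.4476, ΔT' = 2.8/(1−0.4476) = 5.0688 K.
Change = 5.0688 − 6.1471 = -1.08 K.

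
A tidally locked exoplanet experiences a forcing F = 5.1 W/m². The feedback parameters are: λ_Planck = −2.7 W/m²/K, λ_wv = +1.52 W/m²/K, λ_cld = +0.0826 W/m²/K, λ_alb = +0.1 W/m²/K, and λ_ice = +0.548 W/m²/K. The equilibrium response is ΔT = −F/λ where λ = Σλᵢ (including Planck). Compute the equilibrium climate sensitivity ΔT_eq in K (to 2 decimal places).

Net feedback parameter λ = (−2.7) + (+1.52) + (+0.0826) + (+0.1) + (+0.548) = -0.4494 W/m²/K.
ΔT = −F/λ = −5.1/(-0.4494) = 11.35 K.

11.35 K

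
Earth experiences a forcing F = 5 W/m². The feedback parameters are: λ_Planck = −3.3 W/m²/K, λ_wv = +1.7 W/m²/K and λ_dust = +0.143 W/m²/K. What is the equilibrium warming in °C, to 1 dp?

3.4 °C

Net feedback parameter λ = (−3.3) + (+1.7) + (+0.143) = -1.457 W/m²/K.
ΔT = −F/λ = −5/(-1.457) = 3.4 °C.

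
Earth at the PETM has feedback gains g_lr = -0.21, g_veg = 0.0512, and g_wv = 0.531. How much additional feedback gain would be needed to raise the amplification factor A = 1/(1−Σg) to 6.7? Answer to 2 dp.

Current total gain = 0.3722.
Target gain for A = 6.7: g* = 1 − 1/6.7 = 0.8507.
Additional gain needed = 0.8507 − 0.3722 = 0.48.

0.48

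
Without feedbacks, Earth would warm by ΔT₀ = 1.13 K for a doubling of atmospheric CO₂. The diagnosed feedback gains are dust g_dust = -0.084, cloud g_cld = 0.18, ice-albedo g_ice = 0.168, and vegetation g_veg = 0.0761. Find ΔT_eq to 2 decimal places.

1.71 K

Total gain g = -0.084 + 0.18 + 0.168 + 0.0761 = 0.3401.
Amplification A = 1/(1 − 0.3401) = 1.515.
ΔT = 1.13 × 1.515 = 1.71 K.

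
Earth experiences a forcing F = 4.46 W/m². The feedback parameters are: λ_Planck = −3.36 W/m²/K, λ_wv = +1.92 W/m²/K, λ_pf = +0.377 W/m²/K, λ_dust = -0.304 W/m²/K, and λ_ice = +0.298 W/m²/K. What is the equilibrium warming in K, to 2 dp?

Net feedback parameter λ = (−3.36) + (+1.92) + (+0.377) + (-0.304) + (+0.298) = -1.069 W/m²/K.
ΔT = −F/λ = −4.46/(-1.069) = 4.17 K.

4.17 K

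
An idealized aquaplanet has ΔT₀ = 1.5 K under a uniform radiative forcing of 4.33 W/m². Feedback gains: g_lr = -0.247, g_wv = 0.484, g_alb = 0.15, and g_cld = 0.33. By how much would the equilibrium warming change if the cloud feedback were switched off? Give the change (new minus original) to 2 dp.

Original: g = 0.717, ΔT = 1.5/(1−0.717) = 5.3004 K.
Without cloud: g' = 0.387, ΔT' = 1.5/(1−0.387) = 2.4470 K.
Change = 2.4470 − 5.3004 = -2.85 K.

-2.85 K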